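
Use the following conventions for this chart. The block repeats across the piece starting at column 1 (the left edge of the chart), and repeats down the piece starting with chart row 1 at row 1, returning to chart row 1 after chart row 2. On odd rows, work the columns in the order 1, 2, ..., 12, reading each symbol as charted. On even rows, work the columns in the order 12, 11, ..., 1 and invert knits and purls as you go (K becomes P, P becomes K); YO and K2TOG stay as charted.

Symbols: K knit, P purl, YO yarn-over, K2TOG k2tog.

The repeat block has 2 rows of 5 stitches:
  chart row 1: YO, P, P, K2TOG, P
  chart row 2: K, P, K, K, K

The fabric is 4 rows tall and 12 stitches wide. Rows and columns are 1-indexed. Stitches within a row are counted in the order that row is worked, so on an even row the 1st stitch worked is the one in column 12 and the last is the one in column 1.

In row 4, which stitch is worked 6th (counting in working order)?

For row 4: chart row = ((4-1) mod 2) + 1 = 2; this is a WS (even) row.
Chart row 2 tiled across columns 1-12: K P K K K K P K K K K P
WS row: flip the tiled sequence (start at column 12) and apply K<->P; YO and K2TOG stay.
Row 4 as worked: K P P P P K P P P P K P
Stitch 6 in working order -> K

Result:
K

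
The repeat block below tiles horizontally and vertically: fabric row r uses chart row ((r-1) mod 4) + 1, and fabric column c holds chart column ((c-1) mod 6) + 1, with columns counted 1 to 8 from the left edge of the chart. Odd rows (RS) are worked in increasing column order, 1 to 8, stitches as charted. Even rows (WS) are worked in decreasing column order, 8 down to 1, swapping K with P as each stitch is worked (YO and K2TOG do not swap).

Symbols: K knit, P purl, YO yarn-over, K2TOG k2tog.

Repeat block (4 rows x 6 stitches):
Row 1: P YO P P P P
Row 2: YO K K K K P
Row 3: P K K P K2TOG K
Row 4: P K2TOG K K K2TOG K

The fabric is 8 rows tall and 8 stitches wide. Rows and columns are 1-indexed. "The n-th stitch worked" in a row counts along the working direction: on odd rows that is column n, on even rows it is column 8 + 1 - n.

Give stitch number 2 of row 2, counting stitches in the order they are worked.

== STITCH ==
YO

Derivation:
Row 2: (2-1) mod 4 = 1, so use chart row 2. Even row -> WS.
Chart row 2 tiled across columns 1-8: YO K K K K P YO K
Wrong side: read the tiled row from column 8 down to 1 and exchange K with P (leave YO, K2TOG).
Row 2 as worked: P YO K P P P P YO
The 2nd stitch worked is YO.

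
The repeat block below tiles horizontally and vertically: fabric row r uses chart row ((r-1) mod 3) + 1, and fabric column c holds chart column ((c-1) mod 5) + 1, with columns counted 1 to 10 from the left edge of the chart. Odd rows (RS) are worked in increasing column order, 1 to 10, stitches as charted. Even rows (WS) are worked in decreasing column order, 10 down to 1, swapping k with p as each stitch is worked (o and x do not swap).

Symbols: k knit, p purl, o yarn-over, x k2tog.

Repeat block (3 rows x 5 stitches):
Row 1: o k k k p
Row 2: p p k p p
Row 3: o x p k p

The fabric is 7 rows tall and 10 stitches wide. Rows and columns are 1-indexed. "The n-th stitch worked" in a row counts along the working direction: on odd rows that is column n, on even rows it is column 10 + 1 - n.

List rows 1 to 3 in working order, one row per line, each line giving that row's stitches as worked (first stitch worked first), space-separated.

Result:
o k k k p o k k k p
k k p k k k k p k k
o x p k p o x p k p

Derivation:
Row 1: chart row 1, RS - tile across columns 1-10 and work as-is.
Row 2: chart row 2, WS - tiled (columns 1-10): p p k p p p p k p p; work from column 10 back to 1 with k<->p swapped.
Row 3: chart row 3, RS - tile across columns 1-10 and work as-is.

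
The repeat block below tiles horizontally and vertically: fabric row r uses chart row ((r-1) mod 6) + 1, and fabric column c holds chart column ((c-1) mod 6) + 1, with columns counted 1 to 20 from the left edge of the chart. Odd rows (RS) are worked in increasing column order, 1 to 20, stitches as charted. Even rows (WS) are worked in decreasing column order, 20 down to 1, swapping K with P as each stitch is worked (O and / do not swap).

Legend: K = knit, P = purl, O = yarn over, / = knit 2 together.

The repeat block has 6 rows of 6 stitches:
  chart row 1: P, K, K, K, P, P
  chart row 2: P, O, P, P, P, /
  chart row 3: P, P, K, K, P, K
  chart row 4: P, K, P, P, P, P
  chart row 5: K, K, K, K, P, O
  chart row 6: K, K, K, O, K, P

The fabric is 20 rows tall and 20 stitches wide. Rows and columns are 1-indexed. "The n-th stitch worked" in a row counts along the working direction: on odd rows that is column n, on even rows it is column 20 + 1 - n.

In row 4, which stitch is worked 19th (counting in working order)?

Stitch:
P

Derivation:
Row 4 uses chart row ((4-1) mod 6)+1 = 4. Row 4 is even, so WS.
Chart row 4 tiled across columns 1-20: P K P P P P P K P P P P P K P P P P P K
WS row: flip the tiled sequence (start at column 20) and apply K<->P; O and / stay.
Row 4 as worked: P K K K K K P K K K K K P K K K K K P K
Counting 19 along the worked row gives P.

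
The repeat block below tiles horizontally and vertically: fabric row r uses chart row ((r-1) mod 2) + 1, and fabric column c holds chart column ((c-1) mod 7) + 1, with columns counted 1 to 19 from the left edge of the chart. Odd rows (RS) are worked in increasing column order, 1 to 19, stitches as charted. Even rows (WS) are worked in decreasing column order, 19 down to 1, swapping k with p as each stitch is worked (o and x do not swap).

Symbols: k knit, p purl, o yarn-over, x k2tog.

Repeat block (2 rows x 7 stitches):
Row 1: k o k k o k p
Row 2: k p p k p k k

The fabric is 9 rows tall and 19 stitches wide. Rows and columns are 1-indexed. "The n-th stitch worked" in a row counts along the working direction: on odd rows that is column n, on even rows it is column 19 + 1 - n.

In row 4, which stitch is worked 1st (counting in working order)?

Row 4 uses chart row ((4-1) mod 2)+1 = 2. Row 4 is even, so WS.
Chart row 2 tiled across columns 1-19: k p p k p k k k p p k p k k k p p k p
WS: work from column 19 back to column 1 (reverse the tiled row), swapping k<->p (o and x unchanged).
Row 4 as worked: k p k k p p p k p k k p p p k p k k p
The 1st stitch worked is k.

== STITCH ==
k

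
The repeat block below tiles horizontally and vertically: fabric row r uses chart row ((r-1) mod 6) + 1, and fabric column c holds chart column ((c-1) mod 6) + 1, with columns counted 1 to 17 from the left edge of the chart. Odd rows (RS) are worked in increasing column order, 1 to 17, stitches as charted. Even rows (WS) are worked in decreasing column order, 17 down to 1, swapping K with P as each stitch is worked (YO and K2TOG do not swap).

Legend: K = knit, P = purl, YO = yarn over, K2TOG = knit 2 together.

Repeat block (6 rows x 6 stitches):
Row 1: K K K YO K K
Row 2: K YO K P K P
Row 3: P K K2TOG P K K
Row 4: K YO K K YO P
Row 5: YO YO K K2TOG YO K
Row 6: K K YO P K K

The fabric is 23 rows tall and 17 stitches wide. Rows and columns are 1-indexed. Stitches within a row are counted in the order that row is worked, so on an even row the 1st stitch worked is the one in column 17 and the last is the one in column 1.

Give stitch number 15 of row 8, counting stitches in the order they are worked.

Stitch:
P

Derivation:
Row 8 uses chart row ((8-1) mod 6)+1 = 2. Row 8 is even, so WS.
Chart row 2 tiled across columns 1-17: K YO K P K P K YO K P K P K YO K P K
Wrong side: read the tiled row from column 17 down to 1 and exchange K with P (leave YO, K2TOG).
Row 8 as worked: P K P YO P K P K P YO P K P K P YO P
Stitch 15 in working order -> P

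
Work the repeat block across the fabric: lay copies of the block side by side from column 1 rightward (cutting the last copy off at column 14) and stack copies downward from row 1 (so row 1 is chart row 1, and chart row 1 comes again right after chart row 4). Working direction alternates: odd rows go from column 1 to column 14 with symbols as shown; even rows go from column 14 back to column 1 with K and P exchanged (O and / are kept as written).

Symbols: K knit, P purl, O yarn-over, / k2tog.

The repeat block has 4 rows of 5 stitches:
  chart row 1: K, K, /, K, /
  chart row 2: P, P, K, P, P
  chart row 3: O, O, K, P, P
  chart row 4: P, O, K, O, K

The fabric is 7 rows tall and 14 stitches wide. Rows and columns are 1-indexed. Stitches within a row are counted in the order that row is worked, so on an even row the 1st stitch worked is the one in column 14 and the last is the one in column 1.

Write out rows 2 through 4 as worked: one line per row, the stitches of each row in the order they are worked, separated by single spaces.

Rows as worked:
K P K K K K P K K K K P K K
O O K P P O O K P P O O K P
O P O K P O P O K P O P O K

Derivation:
Row 2: chart row 2, WS - tiled (columns 1-14): P P K P P P P K P P P P K P; work from column 14 back to 1 with K<->P swapped.
Row 3: chart row 3, RS - tile across columns 1-14 and work as-is.
Row 4: chart row 4, WS - tiled (columns 1-14): P O K O K P O K O K P O K O; work from column 14 back to 1 with K<->P swapped.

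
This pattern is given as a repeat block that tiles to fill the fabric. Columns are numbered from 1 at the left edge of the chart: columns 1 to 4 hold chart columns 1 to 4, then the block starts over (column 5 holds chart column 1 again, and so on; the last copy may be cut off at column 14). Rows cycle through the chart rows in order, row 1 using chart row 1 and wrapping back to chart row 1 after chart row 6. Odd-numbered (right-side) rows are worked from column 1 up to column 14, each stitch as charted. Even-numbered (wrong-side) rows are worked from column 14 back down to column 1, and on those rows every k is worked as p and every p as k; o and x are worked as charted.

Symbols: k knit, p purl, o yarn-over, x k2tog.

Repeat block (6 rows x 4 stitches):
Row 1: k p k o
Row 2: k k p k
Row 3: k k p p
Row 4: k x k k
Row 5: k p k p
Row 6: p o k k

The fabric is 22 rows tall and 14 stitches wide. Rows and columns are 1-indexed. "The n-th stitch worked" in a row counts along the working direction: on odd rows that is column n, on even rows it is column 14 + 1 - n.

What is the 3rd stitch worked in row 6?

For row 6: chart row = ((6-1) mod 6) + 1 = 6; this is a WS (even) row.
Chart row 6 tiled across columns 1-14: p o k k p o k k p o k k p o
WS row: flip the tiled sequence (start at column 14) and apply k<->p; o and x stay.
Row 6 as worked: o k p p o k p p o k p p o k
Stitch 3 in working order -> p

Result:
p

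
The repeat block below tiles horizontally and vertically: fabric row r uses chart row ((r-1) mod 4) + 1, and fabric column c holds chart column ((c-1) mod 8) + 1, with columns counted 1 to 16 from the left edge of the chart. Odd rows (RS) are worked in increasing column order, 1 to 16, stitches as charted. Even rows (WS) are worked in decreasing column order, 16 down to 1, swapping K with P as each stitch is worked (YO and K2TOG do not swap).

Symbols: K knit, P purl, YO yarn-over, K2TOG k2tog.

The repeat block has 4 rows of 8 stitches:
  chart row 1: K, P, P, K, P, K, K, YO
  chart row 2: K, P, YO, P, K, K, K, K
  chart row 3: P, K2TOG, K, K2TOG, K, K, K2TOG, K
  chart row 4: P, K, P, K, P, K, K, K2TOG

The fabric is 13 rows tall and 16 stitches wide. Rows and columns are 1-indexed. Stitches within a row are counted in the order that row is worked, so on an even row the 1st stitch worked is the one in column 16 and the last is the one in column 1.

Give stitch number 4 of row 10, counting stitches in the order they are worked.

Row 10 uses chart row ((10-1) mod 4)+1 = 2. Row 10 is even, so WS.
Chart row 2 tiled across columns 1-16: K P YO P K K K K K P YO P K K K K
WS: work from column 16 back to column 1 (reverse the tiled row), swapping K<->P (YO and K2TOG unchanged).
Row 10 as worked: P P P P K YO K P P P P P K YO K P
Counting 4 along the worked row gives P.

Stitch:
P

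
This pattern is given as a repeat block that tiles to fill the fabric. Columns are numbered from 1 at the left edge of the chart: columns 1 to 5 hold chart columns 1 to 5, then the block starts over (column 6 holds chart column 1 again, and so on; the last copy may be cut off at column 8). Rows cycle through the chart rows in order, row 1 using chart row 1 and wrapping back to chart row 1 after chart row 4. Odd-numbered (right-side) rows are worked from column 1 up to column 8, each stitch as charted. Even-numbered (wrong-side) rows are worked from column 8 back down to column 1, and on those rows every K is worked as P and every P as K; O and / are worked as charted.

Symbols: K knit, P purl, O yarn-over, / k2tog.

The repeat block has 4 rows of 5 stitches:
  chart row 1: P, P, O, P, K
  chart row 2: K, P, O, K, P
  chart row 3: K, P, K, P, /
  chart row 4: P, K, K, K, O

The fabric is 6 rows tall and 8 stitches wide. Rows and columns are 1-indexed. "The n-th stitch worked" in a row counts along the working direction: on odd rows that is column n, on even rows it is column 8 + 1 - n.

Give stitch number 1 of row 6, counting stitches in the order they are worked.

Result:
O

Derivation:
For row 6: chart row = ((6-1) mod 4) + 1 = 2; this is a WS (even) row.
Chart row 2 tiled across columns 1-8: K P O K P K P O
Wrong side: read the tiled row from column 8 down to 1 and exchange K with P (leave O, /).
Row 6 as worked: O K P K P O K P
Counting 1 along the worked row gives O.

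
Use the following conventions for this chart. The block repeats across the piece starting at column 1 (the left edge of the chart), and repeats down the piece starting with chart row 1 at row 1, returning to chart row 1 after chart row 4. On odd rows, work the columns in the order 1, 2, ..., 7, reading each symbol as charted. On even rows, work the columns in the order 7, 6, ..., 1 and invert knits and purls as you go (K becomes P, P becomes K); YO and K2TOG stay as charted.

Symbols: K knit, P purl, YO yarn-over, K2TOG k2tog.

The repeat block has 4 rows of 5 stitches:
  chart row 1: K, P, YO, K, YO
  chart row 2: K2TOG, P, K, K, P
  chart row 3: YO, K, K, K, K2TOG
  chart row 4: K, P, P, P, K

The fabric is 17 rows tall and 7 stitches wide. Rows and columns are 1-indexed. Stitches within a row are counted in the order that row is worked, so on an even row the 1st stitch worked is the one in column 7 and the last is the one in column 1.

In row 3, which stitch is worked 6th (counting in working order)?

Stitch:
YO

Derivation:
Row 3 uses chart row ((3-1) mod 4)+1 = 3. Row 3 is odd, so RS.
Chart row 3 tiled across columns 1-7: YO K K K K2TOG YO K
Right side: take the tiled row as-is (worked left to right from column 1).
Stitch 6 in working order -> YO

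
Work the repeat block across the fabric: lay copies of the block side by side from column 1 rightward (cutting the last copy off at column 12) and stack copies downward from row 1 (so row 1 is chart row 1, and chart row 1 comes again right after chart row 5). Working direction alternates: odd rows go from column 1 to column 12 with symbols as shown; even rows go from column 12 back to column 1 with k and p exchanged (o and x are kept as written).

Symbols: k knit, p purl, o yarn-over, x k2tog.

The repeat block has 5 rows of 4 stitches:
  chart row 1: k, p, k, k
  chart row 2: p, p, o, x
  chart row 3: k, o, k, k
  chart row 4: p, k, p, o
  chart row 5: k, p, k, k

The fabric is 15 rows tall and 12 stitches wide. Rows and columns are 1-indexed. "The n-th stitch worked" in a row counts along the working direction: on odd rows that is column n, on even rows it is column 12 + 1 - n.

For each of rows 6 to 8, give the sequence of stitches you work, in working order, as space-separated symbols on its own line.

Rows as worked:
p p k p p p k p p p k p
p p o x p p o x p p o x
p p o p p p o p p p o p

Derivation:
Row 6: chart row 1, WS - tiled (columns 1-12): k p k k k p k k k p k k; work from column 12 back to 1 with k<->p swapped.
Row 7: chart row 2, RS - tile across columns 1-12 and work as-is.
Row 8: chart row 3, WS - tiled (columns 1-12): k o k k k o k k k o k k; work from column 12 back to 1 with k<->p swapped.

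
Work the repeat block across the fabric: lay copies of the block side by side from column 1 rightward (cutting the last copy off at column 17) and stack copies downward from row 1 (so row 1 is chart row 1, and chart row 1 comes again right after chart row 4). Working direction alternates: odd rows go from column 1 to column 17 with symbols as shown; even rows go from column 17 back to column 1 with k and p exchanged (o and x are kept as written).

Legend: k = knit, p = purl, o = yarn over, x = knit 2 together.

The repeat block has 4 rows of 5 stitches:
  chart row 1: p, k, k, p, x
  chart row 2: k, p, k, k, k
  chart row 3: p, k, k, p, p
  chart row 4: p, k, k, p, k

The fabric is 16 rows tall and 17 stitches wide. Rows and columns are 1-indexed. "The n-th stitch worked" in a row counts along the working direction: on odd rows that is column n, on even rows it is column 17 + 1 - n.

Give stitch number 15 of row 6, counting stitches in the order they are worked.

== STITCH ==
p

Derivation:
For row 6: chart row = ((6-1) mod 4) + 1 = 2; this is a WS (even) row.
Chart row 2 tiled across columns 1-17: k p k k k k p k k k k p k k k k p
WS: work from column 17 back to column 1 (reverse the tiled row), swapping k<->p (o and x unchanged).
Row 6 as worked: k p p p p k p p p p k p p p p k p
Stitch 15 in working order -> p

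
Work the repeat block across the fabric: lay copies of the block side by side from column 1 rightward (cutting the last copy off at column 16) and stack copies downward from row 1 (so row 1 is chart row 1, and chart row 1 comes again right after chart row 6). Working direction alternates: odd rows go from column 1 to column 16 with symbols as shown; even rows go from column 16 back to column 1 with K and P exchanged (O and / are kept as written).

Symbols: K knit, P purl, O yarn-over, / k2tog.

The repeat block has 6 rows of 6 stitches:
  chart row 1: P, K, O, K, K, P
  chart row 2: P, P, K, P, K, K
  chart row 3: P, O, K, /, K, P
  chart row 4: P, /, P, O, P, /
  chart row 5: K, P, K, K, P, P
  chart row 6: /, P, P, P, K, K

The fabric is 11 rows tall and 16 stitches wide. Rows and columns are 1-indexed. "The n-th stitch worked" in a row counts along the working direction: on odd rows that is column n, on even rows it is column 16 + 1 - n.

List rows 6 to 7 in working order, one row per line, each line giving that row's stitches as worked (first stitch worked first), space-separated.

Row 6: chart row 6, WS - tiled (columns 1-16): / P P P K K / P P P K K / P P P; work from column 16 back to 1 with K<->P swapped.
Row 7: chart row 1, RS - tile across columns 1-16 and work as-is.

Result:
K K K / P P K K K / P P K K K /
P K O K K P P K O K K P P K O K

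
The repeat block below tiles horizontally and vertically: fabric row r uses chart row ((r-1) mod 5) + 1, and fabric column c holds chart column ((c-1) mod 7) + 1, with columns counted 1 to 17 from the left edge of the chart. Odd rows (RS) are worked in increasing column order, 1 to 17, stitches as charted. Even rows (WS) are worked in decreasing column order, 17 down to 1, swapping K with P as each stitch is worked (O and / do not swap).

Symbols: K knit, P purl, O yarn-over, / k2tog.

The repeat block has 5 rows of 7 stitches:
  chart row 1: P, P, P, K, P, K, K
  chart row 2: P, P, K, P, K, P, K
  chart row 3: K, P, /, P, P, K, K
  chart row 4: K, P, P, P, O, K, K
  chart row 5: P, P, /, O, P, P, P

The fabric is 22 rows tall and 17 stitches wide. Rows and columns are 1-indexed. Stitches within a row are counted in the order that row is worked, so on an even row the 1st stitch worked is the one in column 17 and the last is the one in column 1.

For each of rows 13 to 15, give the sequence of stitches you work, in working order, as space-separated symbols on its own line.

Row 13: chart row 3, RS - tile across columns 1-17 and work as-is.
Row 14: chart row 4, WS - tiled (columns 1-17): K P P P O K K K P P P O K K K P P; work from column 17 back to 1 with K<->P swapped.
Row 15: chart row 5, RS - tile across columns 1-17 and work as-is.

== ROWS AS WORKED ==
K P / P P K K K P / P P K K K P /
K K P P P O K K K P P P O K K K P
P P / O P P P P P / O P P P P P /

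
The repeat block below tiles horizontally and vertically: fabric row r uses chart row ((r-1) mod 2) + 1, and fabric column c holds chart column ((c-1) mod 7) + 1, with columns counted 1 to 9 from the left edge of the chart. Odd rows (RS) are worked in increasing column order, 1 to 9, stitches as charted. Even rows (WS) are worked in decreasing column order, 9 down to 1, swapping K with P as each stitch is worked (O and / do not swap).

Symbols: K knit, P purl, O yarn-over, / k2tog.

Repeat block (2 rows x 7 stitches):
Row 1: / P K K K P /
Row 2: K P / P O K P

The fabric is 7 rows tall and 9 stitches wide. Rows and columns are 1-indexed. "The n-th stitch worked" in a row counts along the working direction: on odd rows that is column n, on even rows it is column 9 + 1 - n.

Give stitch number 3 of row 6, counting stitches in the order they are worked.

For row 6: chart row = ((6-1) mod 2) + 1 = 2; this is a WS (even) row.
Chart row 2 tiled across columns 1-9: K P / P O K P K P
WS: work from column 9 back to column 1 (reverse the tiled row), swapping K<->P (O and / unchanged).
Row 6 as worked: K P K P O K / K P
The 3rd stitch worked is K.

Stitch:
K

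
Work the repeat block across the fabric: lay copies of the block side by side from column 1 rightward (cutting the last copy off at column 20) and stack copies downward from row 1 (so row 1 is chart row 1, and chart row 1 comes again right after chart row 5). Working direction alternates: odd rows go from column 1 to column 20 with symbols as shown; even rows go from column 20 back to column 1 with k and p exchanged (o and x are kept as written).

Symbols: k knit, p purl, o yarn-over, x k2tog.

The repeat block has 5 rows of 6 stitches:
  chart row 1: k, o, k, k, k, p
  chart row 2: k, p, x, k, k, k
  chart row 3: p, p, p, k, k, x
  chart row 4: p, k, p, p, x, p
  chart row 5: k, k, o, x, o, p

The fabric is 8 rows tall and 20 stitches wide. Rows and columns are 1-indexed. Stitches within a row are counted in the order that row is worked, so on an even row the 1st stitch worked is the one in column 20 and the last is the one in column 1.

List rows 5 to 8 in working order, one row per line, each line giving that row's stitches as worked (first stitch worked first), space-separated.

Rows as worked:
k k o x o p k k o x o p k k o x o p k k
o p k p p p o p k p p p o p k p p p o p
k p x k k k k p x k k k k p x k k k k p
k k x p p k k k x p p k k k x p p k k k

Derivation:
Row 5: chart row 5, RS - tile across columns 1-20 and work as-is.
Row 6: chart row 1, WS - tiled (columns 1-20): k o k k k p k o k k k p k o k k k p k o; work from column 20 back to 1 with k<->p swapped.
Row 7: chart row 2, RS - tile across columns 1-20 and work as-is.
Row 8: chart row 3, WS - tiled (columns 1-20): p p p k k x p p p k k x p p p k k x p p; work from column 20 back to 1 with k<->p swapped.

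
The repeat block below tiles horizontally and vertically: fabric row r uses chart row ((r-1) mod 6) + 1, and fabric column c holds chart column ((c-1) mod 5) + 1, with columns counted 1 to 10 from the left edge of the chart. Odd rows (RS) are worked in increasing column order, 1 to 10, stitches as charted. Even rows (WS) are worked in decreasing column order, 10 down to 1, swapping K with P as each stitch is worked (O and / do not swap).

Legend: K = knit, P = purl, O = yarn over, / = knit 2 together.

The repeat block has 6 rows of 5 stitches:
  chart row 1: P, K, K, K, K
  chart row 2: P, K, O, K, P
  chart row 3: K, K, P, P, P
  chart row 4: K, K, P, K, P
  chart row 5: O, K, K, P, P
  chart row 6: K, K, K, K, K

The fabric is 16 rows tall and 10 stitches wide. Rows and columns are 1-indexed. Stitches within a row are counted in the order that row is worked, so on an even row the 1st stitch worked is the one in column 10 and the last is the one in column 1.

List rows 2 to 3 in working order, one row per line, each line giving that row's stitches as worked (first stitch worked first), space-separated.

Rows as worked:
K P O P K K P O P K
K K P P P K K P P P

Derivation:
Row 2: chart row 2, WS - tiled (columns 1-10): P K O K P P K O K P; work from column 10 back to 1 with K<->P swapped.
Row 3: chart row 3, RS - tile across columns 1-10 and work as-is.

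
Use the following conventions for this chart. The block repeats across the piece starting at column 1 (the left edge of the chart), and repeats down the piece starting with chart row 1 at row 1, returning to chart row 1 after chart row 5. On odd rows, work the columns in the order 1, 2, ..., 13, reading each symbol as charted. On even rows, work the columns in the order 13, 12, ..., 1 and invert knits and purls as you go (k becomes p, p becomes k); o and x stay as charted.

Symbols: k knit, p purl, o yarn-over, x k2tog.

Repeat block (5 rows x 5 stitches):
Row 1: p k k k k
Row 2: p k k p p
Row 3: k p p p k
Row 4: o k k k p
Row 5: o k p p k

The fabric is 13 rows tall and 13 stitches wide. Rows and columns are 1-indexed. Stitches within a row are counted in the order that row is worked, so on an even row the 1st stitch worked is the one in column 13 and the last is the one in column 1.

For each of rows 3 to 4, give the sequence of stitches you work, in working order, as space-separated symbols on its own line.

Row 3: chart row 3, RS - tile across columns 1-13 and work as-is.
Row 4: chart row 4, WS - tiled (columns 1-13): o k k k p o k k k p o k k; work from column 13 back to 1 with k<->p swapped.

Result:
k p p p k k p p p k k p p
p p o k p p p o k p p p o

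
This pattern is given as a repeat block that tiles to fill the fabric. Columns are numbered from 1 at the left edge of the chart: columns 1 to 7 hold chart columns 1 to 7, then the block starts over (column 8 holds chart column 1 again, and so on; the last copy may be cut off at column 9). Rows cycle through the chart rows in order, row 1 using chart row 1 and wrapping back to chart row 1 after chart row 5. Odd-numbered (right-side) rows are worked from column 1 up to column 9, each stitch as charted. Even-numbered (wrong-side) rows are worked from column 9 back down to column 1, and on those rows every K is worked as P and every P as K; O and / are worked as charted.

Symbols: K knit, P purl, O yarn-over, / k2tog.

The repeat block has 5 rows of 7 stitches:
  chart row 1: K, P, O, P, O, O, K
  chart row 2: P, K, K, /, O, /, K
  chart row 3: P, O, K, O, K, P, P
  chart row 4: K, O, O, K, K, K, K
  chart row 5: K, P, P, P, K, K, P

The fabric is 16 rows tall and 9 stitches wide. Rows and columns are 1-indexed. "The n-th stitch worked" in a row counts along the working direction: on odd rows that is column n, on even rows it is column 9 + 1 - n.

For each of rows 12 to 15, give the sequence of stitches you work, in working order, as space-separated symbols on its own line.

== ROWS AS WORKED ==
P K P / O / P P K
P O K O K P P P O
O P P P P P O O P
K P P P K K P K P

Derivation:
Row 12: chart row 2, WS - tiled (columns 1-9): P K K / O / K P K; work from column 9 back to 1 with K<->P swapped.
Row 13: chart row 3, RS - tile across columns 1-9 and work as-is.
Row 14: chart row 4, WS - tiled (columns 1-9): K O O K K K K K O; work from column 9 back to 1 with K<->P swapped.
Row 15: chart row 5, RS - tile across columns 1-9 and work as-is.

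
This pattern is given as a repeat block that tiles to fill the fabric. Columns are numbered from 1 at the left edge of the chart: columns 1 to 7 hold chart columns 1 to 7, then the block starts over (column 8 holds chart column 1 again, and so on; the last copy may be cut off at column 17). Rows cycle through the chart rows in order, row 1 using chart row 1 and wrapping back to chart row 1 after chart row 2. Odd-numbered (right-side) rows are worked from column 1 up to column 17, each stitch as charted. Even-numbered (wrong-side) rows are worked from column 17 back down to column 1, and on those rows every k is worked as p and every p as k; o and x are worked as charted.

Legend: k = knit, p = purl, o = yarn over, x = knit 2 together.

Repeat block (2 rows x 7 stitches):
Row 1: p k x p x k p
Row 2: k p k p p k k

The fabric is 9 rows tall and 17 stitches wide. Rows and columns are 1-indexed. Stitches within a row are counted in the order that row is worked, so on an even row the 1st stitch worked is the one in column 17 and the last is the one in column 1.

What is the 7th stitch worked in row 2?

Stitch:
k

Derivation:
For row 2: chart row = ((2-1) mod 2) + 1 = 2; this is a WS (even) row.
Chart row 2 tiled across columns 1-17: k p k p p k k k p k p p k k k p k
WS: work from column 17 back to column 1 (reverse the tiled row), swapping k<->p (o and x unchanged).
Row 2 as worked: p k p p p k k p k p p p k k p k p
Stitch 7 in working order -> k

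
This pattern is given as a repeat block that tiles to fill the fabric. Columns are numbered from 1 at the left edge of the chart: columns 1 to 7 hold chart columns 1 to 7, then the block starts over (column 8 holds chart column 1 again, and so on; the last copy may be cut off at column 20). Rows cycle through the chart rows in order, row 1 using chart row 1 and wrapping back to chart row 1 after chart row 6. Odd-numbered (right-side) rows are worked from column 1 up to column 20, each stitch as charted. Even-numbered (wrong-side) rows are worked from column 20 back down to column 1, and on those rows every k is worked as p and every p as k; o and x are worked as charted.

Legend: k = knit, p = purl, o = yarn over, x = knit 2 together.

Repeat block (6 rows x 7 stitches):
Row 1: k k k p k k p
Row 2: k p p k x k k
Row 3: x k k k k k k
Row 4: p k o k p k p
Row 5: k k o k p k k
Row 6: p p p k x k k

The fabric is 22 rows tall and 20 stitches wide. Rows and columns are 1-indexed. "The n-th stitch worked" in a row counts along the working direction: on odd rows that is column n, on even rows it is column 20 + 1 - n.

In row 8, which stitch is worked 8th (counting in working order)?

Row 8: (8-1) mod 6 = 1, so use chart row 2. Even row -> WS.
Chart row 2 tiled across columns 1-20: k p p k x k k k p p k x k k k p p k x k
WS row: flip the tiled sequence (start at column 20) and apply k<->p; o and x stay.
Row 8 as worked: p x p k k p p p x p k k p p p x p k k p
Stitch 8 in working order -> p

== STITCH ==
p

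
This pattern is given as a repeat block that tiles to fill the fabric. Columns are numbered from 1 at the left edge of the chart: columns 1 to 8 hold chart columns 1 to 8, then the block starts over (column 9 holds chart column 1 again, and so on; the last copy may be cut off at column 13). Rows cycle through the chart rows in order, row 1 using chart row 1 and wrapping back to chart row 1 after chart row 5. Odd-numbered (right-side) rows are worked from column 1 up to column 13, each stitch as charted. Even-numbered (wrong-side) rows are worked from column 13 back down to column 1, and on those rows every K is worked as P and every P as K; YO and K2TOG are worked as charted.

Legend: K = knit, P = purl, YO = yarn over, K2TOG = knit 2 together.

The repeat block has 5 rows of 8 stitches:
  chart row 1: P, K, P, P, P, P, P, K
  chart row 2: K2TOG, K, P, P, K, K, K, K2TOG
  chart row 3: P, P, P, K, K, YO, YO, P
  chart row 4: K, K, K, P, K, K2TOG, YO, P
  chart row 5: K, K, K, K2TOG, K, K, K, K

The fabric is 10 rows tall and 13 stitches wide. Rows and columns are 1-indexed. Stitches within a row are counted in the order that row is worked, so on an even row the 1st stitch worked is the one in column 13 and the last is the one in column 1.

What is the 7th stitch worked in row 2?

Row 2: (2-1) mod 5 = 1, so use chart row 2. Even row -> WS.
Chart row 2 tiled across columns 1-13: K2TOG K P P K K K K2TOG K2TOG K P P K
WS row: flip the tiled sequence (start at column 13) and apply K<->P; YO and K2TOG stay.
Row 2 as worked: P K K P K2TOG K2TOG P P P K K P K2TOG
Stitch 7 in working order -> P

Stitch:
P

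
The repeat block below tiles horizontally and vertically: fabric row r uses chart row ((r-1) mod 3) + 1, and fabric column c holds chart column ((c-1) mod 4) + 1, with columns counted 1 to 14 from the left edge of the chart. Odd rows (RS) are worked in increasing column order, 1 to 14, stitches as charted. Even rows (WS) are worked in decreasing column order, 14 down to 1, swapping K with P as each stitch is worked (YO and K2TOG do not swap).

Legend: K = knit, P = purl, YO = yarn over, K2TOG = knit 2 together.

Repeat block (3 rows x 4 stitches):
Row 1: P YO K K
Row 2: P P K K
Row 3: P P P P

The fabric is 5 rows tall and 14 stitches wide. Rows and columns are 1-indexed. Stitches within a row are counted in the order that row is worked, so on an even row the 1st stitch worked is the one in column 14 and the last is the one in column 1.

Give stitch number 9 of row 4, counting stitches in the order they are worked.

For row 4: chart row = ((4-1) mod 3) + 1 = 1; this is a WS (even) row.
Chart row 1 tiled across columns 1-14: P YO K K P YO K K P YO K K P YO
Wrong side: read the tiled row from column 14 down to 1 and exchange K with P (leave YO, K2TOG).
Row 4 as worked: YO K P P YO K P P YO K P P YO K
The 9th stitch worked is YO.

Result:
YO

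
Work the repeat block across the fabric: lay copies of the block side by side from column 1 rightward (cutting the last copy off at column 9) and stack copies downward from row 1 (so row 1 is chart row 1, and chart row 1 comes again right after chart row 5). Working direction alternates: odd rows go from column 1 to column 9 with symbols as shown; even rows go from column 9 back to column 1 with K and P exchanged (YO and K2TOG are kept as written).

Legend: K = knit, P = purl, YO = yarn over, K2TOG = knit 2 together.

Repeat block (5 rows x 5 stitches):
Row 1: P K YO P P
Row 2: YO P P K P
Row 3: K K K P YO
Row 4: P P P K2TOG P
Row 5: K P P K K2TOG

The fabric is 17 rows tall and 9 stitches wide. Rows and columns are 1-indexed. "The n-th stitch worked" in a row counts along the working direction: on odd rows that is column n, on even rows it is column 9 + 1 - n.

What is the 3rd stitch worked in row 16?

For row 16: chart row = ((16-1) mod 5) + 1 = 1; this is a WS (even) row.
Chart row 1 tiled across columns 1-9: P K YO P P P K YO P
WS row: flip the tiled sequence (start at column 9) and apply K<->P; YO and K2TOG stay.
Row 16 as worked: K YO P K K K YO P K
The 3rd stitch worked is P.

Stitch:
P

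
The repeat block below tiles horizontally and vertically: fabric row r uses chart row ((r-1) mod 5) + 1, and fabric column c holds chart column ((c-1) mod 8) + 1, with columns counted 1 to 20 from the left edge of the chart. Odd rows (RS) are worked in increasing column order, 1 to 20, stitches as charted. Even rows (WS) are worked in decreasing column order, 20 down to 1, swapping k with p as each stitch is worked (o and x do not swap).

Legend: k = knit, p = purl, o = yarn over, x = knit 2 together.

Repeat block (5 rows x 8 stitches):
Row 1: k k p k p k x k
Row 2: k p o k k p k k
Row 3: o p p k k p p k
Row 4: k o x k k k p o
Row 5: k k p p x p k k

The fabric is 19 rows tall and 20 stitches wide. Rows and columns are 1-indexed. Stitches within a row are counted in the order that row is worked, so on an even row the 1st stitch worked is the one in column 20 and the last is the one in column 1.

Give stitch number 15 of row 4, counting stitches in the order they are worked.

For row 4: chart row = ((4-1) mod 5) + 1 = 4; this is a WS (even) row.
Chart row 4 tiled across columns 1-20: k o x k k k p o k o x k k k p o k o x k
Wrong side: read the tiled row from column 20 down to 1 and exchange k with p (leave o, x).
Row 4 as worked: p x o p o k p p p x o p o k p p p x o p
The 15th stitch worked is p.

Stitch:
p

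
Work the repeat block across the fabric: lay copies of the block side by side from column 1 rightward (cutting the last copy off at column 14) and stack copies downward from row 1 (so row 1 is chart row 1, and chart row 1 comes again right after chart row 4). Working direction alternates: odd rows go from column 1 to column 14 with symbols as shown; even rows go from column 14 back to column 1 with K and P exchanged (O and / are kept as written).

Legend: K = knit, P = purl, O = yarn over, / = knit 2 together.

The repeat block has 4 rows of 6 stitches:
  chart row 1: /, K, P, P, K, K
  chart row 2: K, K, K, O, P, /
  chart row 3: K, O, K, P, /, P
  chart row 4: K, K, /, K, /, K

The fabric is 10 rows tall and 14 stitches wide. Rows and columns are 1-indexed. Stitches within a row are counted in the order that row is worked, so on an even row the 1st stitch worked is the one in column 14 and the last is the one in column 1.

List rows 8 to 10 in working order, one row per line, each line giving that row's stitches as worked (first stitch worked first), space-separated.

== ROWS AS WORKED ==
P P P / P / P P P / P / P P
/ K P P K K / K P P K K / K
P P / K O P P P / K O P P P

Derivation:
Row 8: chart row 4, WS - tiled (columns 1-14): K K / K / K K K / K / K K K; work from column 14 back to 1 with K<->P swapped.
Row 9: chart row 1, RS - tile across columns 1-14 and work as-is.
Row 10: chart row 2, WS - tiled (columns 1-14): K K K O P / K K K O P / K K; work from column 14 back to 1 with K<->P swapped.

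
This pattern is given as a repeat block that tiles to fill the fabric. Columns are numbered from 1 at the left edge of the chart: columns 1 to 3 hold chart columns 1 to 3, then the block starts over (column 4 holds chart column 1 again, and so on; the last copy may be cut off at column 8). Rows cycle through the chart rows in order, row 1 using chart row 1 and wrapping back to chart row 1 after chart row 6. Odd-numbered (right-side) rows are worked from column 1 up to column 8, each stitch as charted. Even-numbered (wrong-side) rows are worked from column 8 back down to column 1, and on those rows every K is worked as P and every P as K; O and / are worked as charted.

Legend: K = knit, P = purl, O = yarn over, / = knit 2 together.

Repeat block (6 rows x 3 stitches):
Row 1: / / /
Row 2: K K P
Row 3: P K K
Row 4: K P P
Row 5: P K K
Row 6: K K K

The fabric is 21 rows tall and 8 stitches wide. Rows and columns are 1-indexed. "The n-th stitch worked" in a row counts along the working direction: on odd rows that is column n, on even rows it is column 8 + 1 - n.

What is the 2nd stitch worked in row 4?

Result:
P

Derivation:
For row 4: chart row = ((4-1) mod 6) + 1 = 4; this is a WS (even) row.
Chart row 4 tiled across columns 1-8: K P P K P P K P
Wrong side: read the tiled row from column 8 down to 1 and exchange K with P (leave O, /).
Row 4 as worked: K P K K P K K P
Stitch 2 in working order -> P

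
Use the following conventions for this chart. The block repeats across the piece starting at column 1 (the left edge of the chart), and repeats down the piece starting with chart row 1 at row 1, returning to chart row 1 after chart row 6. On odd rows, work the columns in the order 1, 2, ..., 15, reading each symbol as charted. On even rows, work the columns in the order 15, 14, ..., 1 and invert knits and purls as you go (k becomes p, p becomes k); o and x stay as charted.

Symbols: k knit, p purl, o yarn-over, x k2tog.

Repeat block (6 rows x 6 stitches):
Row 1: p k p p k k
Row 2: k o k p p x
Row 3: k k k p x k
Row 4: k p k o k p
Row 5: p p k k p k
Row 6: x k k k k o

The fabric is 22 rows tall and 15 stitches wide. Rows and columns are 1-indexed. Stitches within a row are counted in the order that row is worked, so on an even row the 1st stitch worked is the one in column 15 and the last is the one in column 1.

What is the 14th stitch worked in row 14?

Row 14 uses chart row ((14-1) mod 6)+1 = 2. Row 14 is even, so WS.
Chart row 2 tiled across columns 1-15: k o k p p x k o k p p x k o k
WS: work from column 15 back to column 1 (reverse the tiled row), swapping k<->p (o and x unchanged).
Row 14 as worked: p o p x k k p o p x k k p o p
Counting 14 along the worked row gives o.

Result:
o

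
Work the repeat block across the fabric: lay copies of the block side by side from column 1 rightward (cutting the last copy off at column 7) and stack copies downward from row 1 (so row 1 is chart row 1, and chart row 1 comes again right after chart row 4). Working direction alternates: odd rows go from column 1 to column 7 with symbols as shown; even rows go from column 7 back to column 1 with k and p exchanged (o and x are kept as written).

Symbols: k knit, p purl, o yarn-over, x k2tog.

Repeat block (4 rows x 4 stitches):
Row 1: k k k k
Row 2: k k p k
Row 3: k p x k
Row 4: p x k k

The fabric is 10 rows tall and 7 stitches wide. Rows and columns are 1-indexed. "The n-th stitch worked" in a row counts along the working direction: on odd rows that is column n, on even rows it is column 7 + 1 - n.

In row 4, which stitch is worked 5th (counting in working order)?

Result:
p

Derivation:
Row 4: (4-1) mod 4 = 3, so use chart row 4. Even row -> WS.
Chart row 4 tiled across columns 1-7: p x k k p x k
WS row: flip the tiled sequence (start at column 7) and apply k<->p; o and x stay.
Row 4 as worked: p x k p p x k
Stitch 5 in working order -> p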